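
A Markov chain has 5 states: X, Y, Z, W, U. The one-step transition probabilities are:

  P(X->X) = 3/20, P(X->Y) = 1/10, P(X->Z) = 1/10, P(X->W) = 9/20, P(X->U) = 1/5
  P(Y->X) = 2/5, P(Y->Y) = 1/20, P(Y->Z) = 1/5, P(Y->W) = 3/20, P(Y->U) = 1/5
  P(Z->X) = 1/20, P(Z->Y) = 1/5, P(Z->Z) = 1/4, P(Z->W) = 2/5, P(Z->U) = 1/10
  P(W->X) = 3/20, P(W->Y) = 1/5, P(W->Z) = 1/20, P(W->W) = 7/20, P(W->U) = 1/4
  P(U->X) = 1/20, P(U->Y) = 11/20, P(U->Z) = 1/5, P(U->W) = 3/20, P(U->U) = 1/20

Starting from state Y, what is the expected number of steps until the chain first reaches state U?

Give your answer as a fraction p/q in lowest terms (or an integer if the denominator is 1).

Let h_i = expected steps to first reach U from state i.
Boundary: h_U = 0.
First-step equations for the other states:
  h_X = 1 + 3/20*h_X + 1/10*h_Y + 1/10*h_Z + 9/20*h_W + 1/5*h_U
  h_Y = 1 + 2/5*h_X + 1/20*h_Y + 1/5*h_Z + 3/20*h_W + 1/5*h_U
  h_Z = 1 + 1/20*h_X + 1/5*h_Y + 1/4*h_Z + 2/5*h_W + 1/10*h_U
  h_W = 1 + 3/20*h_X + 1/5*h_Y + 1/20*h_Z + 7/20*h_W + 1/4*h_U

Substituting h_U = 0 and rearranging gives the linear system (I - Q) h = 1:
  [17/20, -1/10, -1/10, -9/20] . (h_X, h_Y, h_Z, h_W) = 1
  [-2/5, 19/20, -1/5, -3/20] . (h_X, h_Y, h_Z, h_W) = 1
  [-1/20, -1/5, 3/4, -2/5] . (h_X, h_Y, h_Z, h_W) = 1
  [-3/20, -1/5, -1/20, 13/20] . (h_X, h_Y, h_Z, h_W) = 1

Solving yields:
  h_X = 52940/10959
  h_Y = 18100/3653
  h_Z = 59480/10959
  h_W = 50360/10959

Starting state is Y, so the expected hitting time is h_Y = 18100/3653.

Answer: 18100/3653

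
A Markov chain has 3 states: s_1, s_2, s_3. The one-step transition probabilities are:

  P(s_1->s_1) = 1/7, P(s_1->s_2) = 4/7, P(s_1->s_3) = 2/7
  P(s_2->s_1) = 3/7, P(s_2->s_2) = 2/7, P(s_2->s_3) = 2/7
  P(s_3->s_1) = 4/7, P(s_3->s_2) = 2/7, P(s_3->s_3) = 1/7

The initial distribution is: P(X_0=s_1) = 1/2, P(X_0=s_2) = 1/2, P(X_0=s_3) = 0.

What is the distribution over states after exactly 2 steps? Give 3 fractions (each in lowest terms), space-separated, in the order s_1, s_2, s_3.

Propagating the distribution step by step (d_{t+1} = d_t * P):
d_0 = (s_1=1/2, s_2=1/2, s_3=0)
  d_1[s_1] = 1/2*1/7 + 1/2*3/7 + 0*4/7 = 2/7
  d_1[s_2] = 1/2*4/7 + 1/2*2/7 + 0*2/7 = 3/7
  d_1[s_3] = 1/2*2/7 + 1/2*2/7 + 0*1/7 = 2/7
d_1 = (s_1=2/7, s_2=3/7, s_3=2/7)
  d_2[s_1] = 2/7*1/7 + 3/7*3/7 + 2/7*4/7 = 19/49
  d_2[s_2] = 2/7*4/7 + 3/7*2/7 + 2/7*2/7 = 18/49
  d_2[s_3] = 2/7*2/7 + 3/7*2/7 + 2/7*1/7 = 12/49
d_2 = (s_1=19/49, s_2=18/49, s_3=12/49)

Answer: 19/49 18/49 12/49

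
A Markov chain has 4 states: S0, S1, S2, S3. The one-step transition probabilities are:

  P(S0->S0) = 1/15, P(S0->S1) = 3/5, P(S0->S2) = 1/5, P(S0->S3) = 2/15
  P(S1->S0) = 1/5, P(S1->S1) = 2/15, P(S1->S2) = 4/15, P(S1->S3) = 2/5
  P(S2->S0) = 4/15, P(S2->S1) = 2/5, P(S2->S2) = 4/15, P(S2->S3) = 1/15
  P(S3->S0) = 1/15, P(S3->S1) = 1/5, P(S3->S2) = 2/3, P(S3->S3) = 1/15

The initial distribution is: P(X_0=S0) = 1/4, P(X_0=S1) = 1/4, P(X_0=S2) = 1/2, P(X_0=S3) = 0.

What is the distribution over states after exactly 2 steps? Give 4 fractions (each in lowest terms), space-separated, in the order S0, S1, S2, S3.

Propagating the distribution step by step (d_{t+1} = d_t * P):
d_0 = (S0=1/4, S1=1/4, S2=1/2, S3=0)
  d_1[S0] = 1/4*1/15 + 1/4*1/5 + 1/2*4/15 + 0*1/15 = 1/5
  d_1[S1] = 1/4*3/5 + 1/4*2/15 + 1/2*2/5 + 0*1/5 = 23/60
  d_1[S2] = 1/4*1/5 + 1/4*4/15 + 1/2*4/15 + 0*2/3 = 1/4
  d_1[S3] = 1/4*2/15 + 1/4*2/5 + 1/2*1/15 + 0*1/15 = 1/6
d_1 = (S0=1/5, S1=23/60, S2=1/4, S3=1/6)
  d_2[S0] = 1/5*1/15 + 23/60*1/5 + 1/4*4/15 + 1/6*1/15 = 151/900
  d_2[S1] = 1/5*3/5 + 23/60*2/15 + 1/4*2/5 + 1/6*1/5 = 137/450
  d_2[S2] = 1/5*1/5 + 23/60*4/15 + 1/4*4/15 + 1/6*2/3 = 8/25
  d_2[S3] = 1/5*2/15 + 23/60*2/5 + 1/4*1/15 + 1/6*1/15 = 187/900
d_2 = (S0=151/900, S1=137/450, S2=8/25, S3=187/900)

Answer: 151/900 137/450 8/25 187/900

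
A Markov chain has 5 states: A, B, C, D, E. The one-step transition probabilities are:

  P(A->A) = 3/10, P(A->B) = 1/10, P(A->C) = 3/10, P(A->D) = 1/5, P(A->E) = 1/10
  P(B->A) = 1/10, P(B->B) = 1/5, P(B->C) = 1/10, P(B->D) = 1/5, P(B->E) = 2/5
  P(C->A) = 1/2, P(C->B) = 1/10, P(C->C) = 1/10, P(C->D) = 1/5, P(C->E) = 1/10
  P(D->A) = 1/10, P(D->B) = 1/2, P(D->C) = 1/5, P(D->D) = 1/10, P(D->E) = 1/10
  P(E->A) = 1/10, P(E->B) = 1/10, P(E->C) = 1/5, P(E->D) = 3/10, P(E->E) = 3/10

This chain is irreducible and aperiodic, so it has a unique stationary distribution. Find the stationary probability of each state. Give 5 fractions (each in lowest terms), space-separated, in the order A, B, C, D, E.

Answer: 13/60 1/5 11/60 1/5 1/5

Derivation:
The stationary distribution satisfies pi = pi * P, i.e.:
  pi_A = 3/10*pi_A + 1/10*pi_B + 1/2*pi_C + 1/10*pi_D + 1/10*pi_E
  pi_B = 1/10*pi_A + 1/5*pi_B + 1/10*pi_C + 1/2*pi_D + 1/10*pi_E
  pi_C = 3/10*pi_A + 1/10*pi_B + 1/10*pi_C + 1/5*pi_D + 1/5*pi_E
  pi_D = 1/5*pi_A + 1/5*pi_B + 1/5*pi_C + 1/10*pi_D + 3/10*pi_E
  pi_E = 1/10*pi_A + 2/5*pi_B + 1/10*pi_C + 1/10*pi_D + 3/10*pi_E
with normalization: pi_A + pi_B + pi_C + pi_D + pi_E = 1.

Using the first 4 balance equations plus normalization, the linear system A*pi = b is:
  [-7/10, 1/10, 1/2, 1/10, 1/10] . pi = 0
  [1/10, -4/5, 1/10, 1/2, 1/10] . pi = 0
  [3/10, 1/10, -9/10, 1/5, 1/5] . pi = 0
  [1/5, 1/5, 1/5, -9/10, 3/10] . pi = 0
  [1, 1, 1, 1, 1] . pi = 1

Solving yields:
  pi_A = 13/60
  pi_B = 1/5
  pi_C = 11/60
  pi_D = 1/5
  pi_E = 1/5

Verification (pi * P):
  13/60*3/10 + 1/5*1/10 + 11/60*1/2 + 1/5*1/10 + 1/5*1/10 = 13/60 = pi_A  (ok)
  13/60*1/10 + 1/5*1/5 + 11/60*1/10 + 1/5*1/2 + 1/5*1/10 = 1/5 = pi_B  (ok)
  13/60*3/10 + 1/5*1/10 + 11/60*1/10 + 1/5*1/5 + 1/5*1/5 = 11/60 = pi_C  (ok)
  13/60*1/5 + 1/5*1/5 + 11/60*1/5 + 1/5*1/10 + 1/5*3/10 = 1/5 = pi_D  (ok)
  13/60*1/10 + 1/5*2/5 + 11/60*1/10 + 1/5*1/10 + 1/5*3/10 = 1/5 = pi_E  (ok)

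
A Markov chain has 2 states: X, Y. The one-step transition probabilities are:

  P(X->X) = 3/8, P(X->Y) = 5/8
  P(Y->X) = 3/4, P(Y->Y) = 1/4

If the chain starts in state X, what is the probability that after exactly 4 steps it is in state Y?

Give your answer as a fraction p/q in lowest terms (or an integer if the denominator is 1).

Answer: 1825/4096

Derivation:
Computing P^4 by repeated multiplication:
P^1 =
  X: [3/8, 5/8]
  Y: [3/4, 1/4]
P^2 =
  X: [39/64, 25/64]
  Y: [15/32, 17/32]
P^3 =
  X: [267/512, 245/512]
  Y: [147/256, 109/256]
P^4 =
  X: [2271/4096, 1825/4096]
  Y: [1095/2048, 953/2048]

(P^4)[X -> Y] = 1825/4096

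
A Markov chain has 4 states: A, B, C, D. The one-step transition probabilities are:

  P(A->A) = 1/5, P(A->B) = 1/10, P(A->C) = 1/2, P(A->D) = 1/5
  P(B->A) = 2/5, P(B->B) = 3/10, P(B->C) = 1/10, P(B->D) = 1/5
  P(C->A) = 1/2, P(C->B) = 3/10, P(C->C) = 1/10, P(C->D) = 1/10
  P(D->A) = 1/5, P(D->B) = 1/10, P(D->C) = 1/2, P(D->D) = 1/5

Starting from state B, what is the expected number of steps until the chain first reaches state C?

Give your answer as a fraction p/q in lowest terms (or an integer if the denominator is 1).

Let h_i = expected steps to first reach C from state i.
Boundary: h_C = 0.
First-step equations for the other states:
  h_A = 1 + 1/5*h_A + 1/10*h_B + 1/2*h_C + 1/5*h_D
  h_B = 1 + 2/5*h_A + 3/10*h_B + 1/10*h_C + 1/5*h_D
  h_D = 1 + 1/5*h_A + 1/10*h_B + 1/2*h_C + 1/5*h_D

Substituting h_C = 0 and rearranging gives the linear system (I - Q) h = 1:
  [4/5, -1/10, -1/5] . (h_A, h_B, h_D) = 1
  [-2/5, 7/10, -1/5] . (h_A, h_B, h_D) = 1
  [-1/5, -1/10, 4/5] . (h_A, h_B, h_D) = 1

Solving yields:
  h_A = 20/9
  h_B = 10/3
  h_D = 20/9

Starting state is B, so the expected hitting time is h_B = 10/3.

Answer: 10/3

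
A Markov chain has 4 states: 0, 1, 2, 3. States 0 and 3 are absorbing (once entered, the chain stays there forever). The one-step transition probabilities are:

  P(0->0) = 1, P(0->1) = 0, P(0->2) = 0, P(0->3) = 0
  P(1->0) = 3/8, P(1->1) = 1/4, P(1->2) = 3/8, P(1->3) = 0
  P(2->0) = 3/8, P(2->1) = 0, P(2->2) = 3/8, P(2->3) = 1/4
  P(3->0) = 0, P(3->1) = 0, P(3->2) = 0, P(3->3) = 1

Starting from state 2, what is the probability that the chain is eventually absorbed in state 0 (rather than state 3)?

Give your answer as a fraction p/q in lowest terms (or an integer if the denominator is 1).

Let a_i = P(absorbed in 0 | start in state i).
Boundary conditions: a_0 = 1, a_3 = 0.
For each transient state i, a_i = sum_j P(i->j) * a_j:
  a_1 = 3/8*a_0 + 1/4*a_1 + 3/8*a_2 + 0*a_3
  a_2 = 3/8*a_0 + 0*a_1 + 3/8*a_2 + 1/4*a_3

Substituting a_0 = 1 and a_3 = 0, rearrange to (I - Q) a = r where r[i] = P(i -> 0):
  [3/4, -3/8] . (a_1, a_2) = 3/8
  [0, 5/8] . (a_1, a_2) = 3/8

Solving yields:
  a_1 = 4/5
  a_2 = 3/5

Starting state is 2, so the absorption probability is a_2 = 3/5.

Answer: 3/5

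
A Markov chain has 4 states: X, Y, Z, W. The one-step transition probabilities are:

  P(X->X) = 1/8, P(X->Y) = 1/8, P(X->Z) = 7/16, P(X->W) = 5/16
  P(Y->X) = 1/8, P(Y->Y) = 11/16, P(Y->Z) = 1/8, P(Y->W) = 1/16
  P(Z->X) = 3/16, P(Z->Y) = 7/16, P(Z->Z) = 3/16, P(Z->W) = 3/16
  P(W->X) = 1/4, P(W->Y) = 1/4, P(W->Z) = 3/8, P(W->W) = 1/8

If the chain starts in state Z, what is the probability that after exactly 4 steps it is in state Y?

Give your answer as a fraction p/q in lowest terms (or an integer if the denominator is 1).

Answer: 31449/65536

Derivation:
Computing P^4 by repeated multiplication:
P^1 =
  X: [1/8, 1/8, 7/16, 5/16]
  Y: [1/8, 11/16, 1/8, 1/16]
  Z: [3/16, 7/16, 3/16, 3/16]
  W: [1/4, 1/4, 3/8, 1/8]
P^2 =
  X: [49/256, 95/256, 69/256, 43/256]
  Y: [9/64, 143/256, 3/16, 29/256]
  Z: [41/256, 29/64, 31/128, 37/256]
  W: [21/128, 51/128, 33/128, 23/128]
P^3 =
  X: [667/4096, 899/2048, 499/2048, 633/4096]
  Y: [309/2048, 2097/4096, 107/512, 525/4096]
  Z: [81/512, 485/1024, 927/4096, 581/4096]
  W: [335/2048, 463/1024, 243/1024, 301/2048]
P^4 =
  X: [1307/8192, 15315/32768, 15057/65536, 9393/65536]
  Y: [5049/32768, 32395/65536, 7119/32768, 8805/65536]
  Z: [10281/65536, 31449/65536, 14683/65536, 9123/65536]
  W: [81/512, 7731/16384, 7461/32768, 4661/32768]

(P^4)[Z -> Y] = 31449/65536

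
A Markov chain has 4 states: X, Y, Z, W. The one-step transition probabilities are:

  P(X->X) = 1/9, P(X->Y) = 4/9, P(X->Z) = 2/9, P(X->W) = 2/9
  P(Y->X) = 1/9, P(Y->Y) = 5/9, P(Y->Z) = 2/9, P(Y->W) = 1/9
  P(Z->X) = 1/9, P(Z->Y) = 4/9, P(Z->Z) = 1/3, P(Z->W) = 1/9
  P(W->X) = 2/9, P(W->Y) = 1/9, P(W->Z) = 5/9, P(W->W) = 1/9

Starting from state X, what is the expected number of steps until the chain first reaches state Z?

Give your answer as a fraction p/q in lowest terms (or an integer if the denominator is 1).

Let h_i = expected steps to first reach Z from state i.
Boundary: h_Z = 0.
First-step equations for the other states:
  h_X = 1 + 1/9*h_X + 4/9*h_Y + 2/9*h_Z + 2/9*h_W
  h_Y = 1 + 1/9*h_X + 5/9*h_Y + 2/9*h_Z + 1/9*h_W
  h_W = 1 + 2/9*h_X + 1/9*h_Y + 5/9*h_Z + 1/9*h_W

Substituting h_Z = 0 and rearranging gives the linear system (I - Q) h = 1:
  [8/9, -4/9, -2/9] . (h_X, h_Y, h_W) = 1
  [-1/9, 4/9, -1/9] . (h_X, h_Y, h_W) = 1
  [-2/9, -1/9, 8/9] . (h_X, h_Y, h_W) = 1

Solving yields:
  h_X = 693/190
  h_Y = 72/19
  h_W = 477/190

Starting state is X, so the expected hitting time is h_X = 693/190.

Answer: 693/190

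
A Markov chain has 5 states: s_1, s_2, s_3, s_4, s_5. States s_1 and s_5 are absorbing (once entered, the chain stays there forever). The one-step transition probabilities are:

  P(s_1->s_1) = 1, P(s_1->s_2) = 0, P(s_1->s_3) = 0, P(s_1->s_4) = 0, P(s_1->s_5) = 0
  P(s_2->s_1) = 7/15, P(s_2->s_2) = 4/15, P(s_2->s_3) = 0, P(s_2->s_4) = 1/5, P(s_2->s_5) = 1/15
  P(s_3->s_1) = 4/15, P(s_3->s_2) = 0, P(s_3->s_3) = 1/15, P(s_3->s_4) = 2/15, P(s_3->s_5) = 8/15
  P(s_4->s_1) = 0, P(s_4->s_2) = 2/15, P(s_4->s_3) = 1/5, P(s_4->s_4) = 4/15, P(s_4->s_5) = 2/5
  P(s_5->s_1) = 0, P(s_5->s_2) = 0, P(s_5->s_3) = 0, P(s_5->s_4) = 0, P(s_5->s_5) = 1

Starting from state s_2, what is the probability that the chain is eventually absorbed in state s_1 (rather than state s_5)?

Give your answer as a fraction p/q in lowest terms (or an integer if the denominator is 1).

Answer: 134/193

Derivation:
Let a_i = P(absorbed in s_1 | start in state i).
Boundary conditions: a_s_1 = 1, a_s_5 = 0.
For each transient state i, a_i = sum_j P(i->j) * a_j:
  a_s_2 = 7/15*a_s_1 + 4/15*a_s_2 + 0*a_s_3 + 1/5*a_s_4 + 1/15*a_s_5
  a_s_3 = 4/15*a_s_1 + 0*a_s_2 + 1/15*a_s_3 + 2/15*a_s_4 + 8/15*a_s_5
  a_s_4 = 0*a_s_1 + 2/15*a_s_2 + 1/5*a_s_3 + 4/15*a_s_4 + 2/5*a_s_5

Substituting a_s_1 = 1 and a_s_5 = 0, rearrange to (I - Q) a = r where r[i] = P(i -> s_1):
  [11/15, 0, -1/5] . (a_s_2, a_s_3, a_s_4) = 7/15
  [0, 14/15, -2/15] . (a_s_2, a_s_3, a_s_4) = 4/15
  [-2/15, -1/5, 11/15] . (a_s_2, a_s_3, a_s_4) = 0

Solving yields:
  a_s_2 = 134/193
  a_s_3 = 61/193
  a_s_4 = 41/193

Starting state is s_2, so the absorption probability is a_s_2 = 134/193.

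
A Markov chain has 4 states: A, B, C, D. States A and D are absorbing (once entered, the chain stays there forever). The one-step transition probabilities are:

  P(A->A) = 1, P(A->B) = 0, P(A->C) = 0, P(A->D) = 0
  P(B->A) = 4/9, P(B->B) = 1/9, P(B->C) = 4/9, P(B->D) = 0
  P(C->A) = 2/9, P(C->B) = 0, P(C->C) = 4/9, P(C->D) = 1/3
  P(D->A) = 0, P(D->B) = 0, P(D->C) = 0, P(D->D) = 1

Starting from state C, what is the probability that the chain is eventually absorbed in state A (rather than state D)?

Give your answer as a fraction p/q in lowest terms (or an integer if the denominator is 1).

Answer: 2/5

Derivation:
Let a_i = P(absorbed in A | start in state i).
Boundary conditions: a_A = 1, a_D = 0.
For each transient state i, a_i = sum_j P(i->j) * a_j:
  a_B = 4/9*a_A + 1/9*a_B + 4/9*a_C + 0*a_D
  a_C = 2/9*a_A + 0*a_B + 4/9*a_C + 1/3*a_D

Substituting a_A = 1 and a_D = 0, rearrange to (I - Q) a = r where r[i] = P(i -> A):
  [8/9, -4/9] . (a_B, a_C) = 4/9
  [0, 5/9] . (a_B, a_C) = 2/9

Solving yields:
  a_B = 7/10
  a_C = 2/5

Starting state is C, so the absorption probability is a_C = 2/5.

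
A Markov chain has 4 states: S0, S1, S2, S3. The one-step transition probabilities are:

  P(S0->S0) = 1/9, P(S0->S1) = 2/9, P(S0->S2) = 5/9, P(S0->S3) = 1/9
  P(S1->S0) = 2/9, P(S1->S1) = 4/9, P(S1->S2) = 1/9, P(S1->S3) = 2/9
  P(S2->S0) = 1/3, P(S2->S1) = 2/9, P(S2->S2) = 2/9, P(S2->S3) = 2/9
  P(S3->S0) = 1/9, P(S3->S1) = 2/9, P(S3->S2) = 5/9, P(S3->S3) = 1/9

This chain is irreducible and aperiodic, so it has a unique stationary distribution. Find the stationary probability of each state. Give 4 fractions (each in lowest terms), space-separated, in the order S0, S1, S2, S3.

The stationary distribution satisfies pi = pi * P, i.e.:
  pi_S0 = 1/9*pi_S0 + 2/9*pi_S1 + 1/3*pi_S2 + 1/9*pi_S3
  pi_S1 = 2/9*pi_S0 + 4/9*pi_S1 + 2/9*pi_S2 + 2/9*pi_S3
  pi_S2 = 5/9*pi_S0 + 1/9*pi_S1 + 2/9*pi_S2 + 5/9*pi_S3
  pi_S3 = 1/9*pi_S0 + 2/9*pi_S1 + 2/9*pi_S2 + 1/9*pi_S3
with normalization: pi_S0 + pi_S1 + pi_S2 + pi_S3 = 1.

Using the first 3 balance equations plus normalization, the linear system A*pi = b is:
  [-8/9, 2/9, 1/3, 1/9] . pi = 0
  [2/9, -5/9, 2/9, 2/9] . pi = 0
  [5/9, 1/9, -7/9, 5/9] . pi = 0
  [1, 1, 1, 1] . pi = 1

Solving yields:
  pi_S0 = 3/14
  pi_S1 = 2/7
  pi_S2 = 9/28
  pi_S3 = 5/28

Verification (pi * P):
  3/14*1/9 + 2/7*2/9 + 9/28*1/3 + 5/28*1/9 = 3/14 = pi_S0  (ok)
  3/14*2/9 + 2/7*4/9 + 9/28*2/9 + 5/28*2/9 = 2/7 = pi_S1  (ok)
  3/14*5/9 + 2/7*1/9 + 9/28*2/9 + 5/28*5/9 = 9/28 = pi_S2  (ok)
  3/14*1/9 + 2/7*2/9 + 9/28*2/9 + 5/28*1/9 = 5/28 = pi_S3  (ok)

Answer: 3/14 2/7 9/28 5/28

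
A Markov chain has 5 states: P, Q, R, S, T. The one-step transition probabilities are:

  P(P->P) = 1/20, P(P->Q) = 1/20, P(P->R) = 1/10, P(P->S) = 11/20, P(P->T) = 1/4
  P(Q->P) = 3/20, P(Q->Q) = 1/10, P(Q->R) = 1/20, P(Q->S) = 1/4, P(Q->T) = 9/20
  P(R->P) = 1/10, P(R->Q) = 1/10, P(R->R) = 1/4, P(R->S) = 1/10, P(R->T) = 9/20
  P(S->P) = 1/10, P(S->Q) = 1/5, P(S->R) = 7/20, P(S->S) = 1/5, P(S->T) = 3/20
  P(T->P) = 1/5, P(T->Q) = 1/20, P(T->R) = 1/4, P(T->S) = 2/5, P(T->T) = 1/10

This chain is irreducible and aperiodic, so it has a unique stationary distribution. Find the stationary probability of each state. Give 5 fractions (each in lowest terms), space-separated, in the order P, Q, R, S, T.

The stationary distribution satisfies pi = pi * P, i.e.:
  pi_P = 1/20*pi_P + 3/20*pi_Q + 1/10*pi_R + 1/10*pi_S + 1/5*pi_T
  pi_Q = 1/20*pi_P + 1/10*pi_Q + 1/10*pi_R + 1/5*pi_S + 1/20*pi_T
  pi_R = 1/10*pi_P + 1/20*pi_Q + 1/4*pi_R + 7/20*pi_S + 1/4*pi_T
  pi_S = 11/20*pi_P + 1/4*pi_Q + 1/10*pi_R + 1/5*pi_S + 2/5*pi_T
  pi_T = 1/4*pi_P + 9/20*pi_Q + 9/20*pi_R + 3/20*pi_S + 1/10*pi_T
with normalization: pi_P + pi_Q + pi_R + pi_S + pi_T = 1.

Using the first 4 balance equations plus normalization, the linear system A*pi = b is:
  [-19/20, 3/20, 1/10, 1/10, 1/5] . pi = 0
  [1/20, -9/10, 1/10, 1/5, 1/20] . pi = 0
  [1/10, 1/20, -3/4, 7/20, 1/4] . pi = 0
  [11/20, 1/4, 1/10, -4/5, 2/5] . pi = 0
  [1, 1, 1, 1, 1] . pi = 1

Solving yields:
  pi_P = 1525/12243
  pi_Q = 1711/15741
  pi_R = 26134/110187
  pi_S = 10138/36729
  pi_T = 3991/15741

Verification (pi * P):
  1525/12243*1/20 + 1711/15741*3/20 + 26134/110187*1/10 + 10138/36729*1/10 + 3991/15741*1/5 = 1525/12243 = pi_P  (ok)
  1525/12243*1/20 + 1711/15741*1/10 + 26134/110187*1/10 + 10138/36729*1/5 + 3991/15741*1/20 = 1711/15741 = pi_Q  (ok)
  1525/12243*1/10 + 1711/15741*1/20 + 26134/110187*1/4 + 10138/36729*7/20 + 3991/15741*1/4 = 26134/110187 = pi_R  (ok)
  1525/12243*11/20 + 1711/15741*1/4 + 26134/110187*1/10 + 10138/36729*1/5 + 3991/15741*2/5 = 10138/36729 = pi_S  (ok)
  1525/12243*1/4 + 1711/15741*9/20 + 26134/110187*9/20 + 10138/36729*3/20 + 3991/15741*1/10 = 3991/15741 = pi_T  (ok)

Answer: 1525/12243 1711/15741 26134/110187 10138/36729 3991/15741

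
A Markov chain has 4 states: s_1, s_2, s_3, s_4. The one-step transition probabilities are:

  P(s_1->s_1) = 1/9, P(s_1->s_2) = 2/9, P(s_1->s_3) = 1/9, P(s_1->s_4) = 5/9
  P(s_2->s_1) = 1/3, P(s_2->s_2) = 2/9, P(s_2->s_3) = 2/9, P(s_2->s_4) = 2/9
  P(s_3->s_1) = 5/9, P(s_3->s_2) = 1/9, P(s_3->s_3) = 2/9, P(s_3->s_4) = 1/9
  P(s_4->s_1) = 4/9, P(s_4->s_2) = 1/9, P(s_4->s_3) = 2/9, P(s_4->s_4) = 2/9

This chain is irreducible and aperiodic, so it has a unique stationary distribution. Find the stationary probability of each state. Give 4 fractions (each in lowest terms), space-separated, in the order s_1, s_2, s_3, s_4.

The stationary distribution satisfies pi = pi * P, i.e.:
  pi_s_1 = 1/9*pi_s_1 + 1/3*pi_s_2 + 5/9*pi_s_3 + 4/9*pi_s_4
  pi_s_2 = 2/9*pi_s_1 + 2/9*pi_s_2 + 1/9*pi_s_3 + 1/9*pi_s_4
  pi_s_3 = 1/9*pi_s_1 + 2/9*pi_s_2 + 2/9*pi_s_3 + 2/9*pi_s_4
  pi_s_4 = 5/9*pi_s_1 + 2/9*pi_s_2 + 1/9*pi_s_3 + 2/9*pi_s_4
with normalization: pi_s_1 + pi_s_2 + pi_s_3 + pi_s_4 = 1.

Using the first 3 balance equations plus normalization, the linear system A*pi = b is:
  [-8/9, 1/3, 5/9, 4/9] . pi = 0
  [2/9, -7/9, 1/9, 1/9] . pi = 0
  [1/9, 2/9, -7/9, 2/9] . pi = 0
  [1, 1, 1, 1] . pi = 1

Solving yields:
  pi_s_1 = 295/881
  pi_s_2 = 147/881
  pi_s_3 = 163/881
  pi_s_4 = 276/881

Verification (pi * P):
  295/881*1/9 + 147/881*1/3 + 163/881*5/9 + 276/881*4/9 = 295/881 = pi_s_1  (ok)
  295/881*2/9 + 147/881*2/9 + 163/881*1/9 + 276/881*1/9 = 147/881 = pi_s_2  (ok)
  295/881*1/9 + 147/881*2/9 + 163/881*2/9 + 276/881*2/9 = 163/881 = pi_s_3  (ok)
  295/881*5/9 + 147/881*2/9 + 163/881*1/9 + 276/881*2/9 = 276/881 = pi_s_4  (ok)

Answer: 295/881 147/881 163/881 276/881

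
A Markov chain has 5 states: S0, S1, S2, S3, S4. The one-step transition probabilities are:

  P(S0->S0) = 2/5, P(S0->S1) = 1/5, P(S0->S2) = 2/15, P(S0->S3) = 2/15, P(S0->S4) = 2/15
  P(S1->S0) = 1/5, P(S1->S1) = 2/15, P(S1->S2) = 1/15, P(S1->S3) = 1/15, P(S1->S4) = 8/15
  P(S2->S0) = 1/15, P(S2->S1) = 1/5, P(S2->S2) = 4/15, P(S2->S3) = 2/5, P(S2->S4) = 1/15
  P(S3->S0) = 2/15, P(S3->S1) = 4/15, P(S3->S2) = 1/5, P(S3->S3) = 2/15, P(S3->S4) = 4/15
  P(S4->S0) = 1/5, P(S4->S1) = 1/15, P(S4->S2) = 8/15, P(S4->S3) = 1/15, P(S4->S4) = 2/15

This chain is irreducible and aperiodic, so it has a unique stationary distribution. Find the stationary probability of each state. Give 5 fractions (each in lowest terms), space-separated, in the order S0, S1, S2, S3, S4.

Answer: 683/3526 4253/24682 883/3526 308/1763 5155/24682

Derivation:
The stationary distribution satisfies pi = pi * P, i.e.:
  pi_S0 = 2/5*pi_S0 + 1/5*pi_S1 + 1/15*pi_S2 + 2/15*pi_S3 + 1/5*pi_S4
  pi_S1 = 1/5*pi_S0 + 2/15*pi_S1 + 1/5*pi_S2 + 4/15*pi_S3 + 1/15*pi_S4
  pi_S2 = 2/15*pi_S0 + 1/15*pi_S1 + 4/15*pi_S2 + 1/5*pi_S3 + 8/15*pi_S4
  pi_S3 = 2/15*pi_S0 + 1/15*pi_S1 + 2/5*pi_S2 + 2/15*pi_S3 + 1/15*pi_S4
  pi_S4 = 2/15*pi_S0 + 8/15*pi_S1 + 1/15*pi_S2 + 4/15*pi_S3 + 2/15*pi_S4
with normalization: pi_S0 + pi_S1 + pi_S2 + pi_S3 + pi_S4 = 1.

Using the first 4 balance equations plus normalization, the linear system A*pi = b is:
  [-3/5, 1/5, 1/15, 2/15, 1/5] . pi = 0
  [1/5, -13/15, 1/5, 4/15, 1/15] . pi = 0
  [2/15, 1/15, -11/15, 1/5, 8/15] . pi = 0
  [2/15, 1/15, 2/5, -13/15, 1/15] . pi = 0
  [1, 1, 1, 1, 1] . pi = 1

Solving yields:
  pi_S0 = 683/3526
  pi_S1 = 4253/24682
  pi_S2 = 883/3526
  pi_S3 = 308/1763
  pi_S4 = 5155/24682

Verification (pi * P):
  683/3526*2/5 + 4253/24682*1/5 + 883/3526*1/15 + 308/1763*2/15 + 5155/24682*1/5 = 683/3526 = pi_S0  (ok)
  683/3526*1/5 + 4253/24682*2/15 + 883/3526*1/5 + 308/1763*4/15 + 5155/24682*1/15 = 4253/24682 = pi_S1  (ok)
  683/3526*2/15 + 4253/24682*1/15 + 883/3526*4/15 + 308/1763*1/5 + 5155/24682*8/15 = 883/3526 = pi_S2  (ok)
  683/3526*2/15 + 4253/24682*1/15 + 883/3526*2/5 + 308/1763*2/15 + 5155/24682*1/15 = 308/1763 = pi_S3  (ok)
  683/3526*2/15 + 4253/24682*8/15 + 883/3526*1/15 + 308/1763*4/15 + 5155/24682*2/15 = 5155/24682 = pi_S4  (ok)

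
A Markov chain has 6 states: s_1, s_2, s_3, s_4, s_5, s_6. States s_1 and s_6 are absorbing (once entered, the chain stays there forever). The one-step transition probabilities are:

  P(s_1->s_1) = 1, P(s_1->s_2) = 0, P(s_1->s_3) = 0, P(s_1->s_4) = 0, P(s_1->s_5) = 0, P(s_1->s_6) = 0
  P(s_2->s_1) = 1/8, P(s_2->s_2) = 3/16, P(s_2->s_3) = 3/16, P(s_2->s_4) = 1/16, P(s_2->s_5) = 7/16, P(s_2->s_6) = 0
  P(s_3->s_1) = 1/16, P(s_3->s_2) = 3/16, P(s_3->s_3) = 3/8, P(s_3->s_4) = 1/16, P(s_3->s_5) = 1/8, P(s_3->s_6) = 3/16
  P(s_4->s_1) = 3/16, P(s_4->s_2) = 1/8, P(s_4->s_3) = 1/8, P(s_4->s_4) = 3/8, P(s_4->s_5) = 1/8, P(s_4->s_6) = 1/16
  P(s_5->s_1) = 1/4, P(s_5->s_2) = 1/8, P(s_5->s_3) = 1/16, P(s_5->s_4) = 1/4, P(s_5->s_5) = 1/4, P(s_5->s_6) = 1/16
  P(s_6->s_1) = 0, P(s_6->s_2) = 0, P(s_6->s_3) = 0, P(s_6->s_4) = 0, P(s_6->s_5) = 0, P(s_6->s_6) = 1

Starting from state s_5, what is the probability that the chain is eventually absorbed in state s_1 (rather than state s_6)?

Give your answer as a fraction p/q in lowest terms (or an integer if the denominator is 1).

Answer: 3585/4904

Derivation:
Let a_i = P(absorbed in s_1 | start in state i).
Boundary conditions: a_s_1 = 1, a_s_6 = 0.
For each transient state i, a_i = sum_j P(i->j) * a_j:
  a_s_2 = 1/8*a_s_1 + 3/16*a_s_2 + 3/16*a_s_3 + 1/16*a_s_4 + 7/16*a_s_5 + 0*a_s_6
  a_s_3 = 1/16*a_s_1 + 3/16*a_s_2 + 3/8*a_s_3 + 1/16*a_s_4 + 1/8*a_s_5 + 3/16*a_s_6
  a_s_4 = 3/16*a_s_1 + 1/8*a_s_2 + 1/8*a_s_3 + 3/8*a_s_4 + 1/8*a_s_5 + 1/16*a_s_6
  a_s_5 = 1/4*a_s_1 + 1/8*a_s_2 + 1/16*a_s_3 + 1/4*a_s_4 + 1/4*a_s_5 + 1/16*a_s_6

Substituting a_s_1 = 1 and a_s_6 = 0, rearrange to (I - Q) a = r where r[i] = P(i -> s_1):
  [13/16, -3/16, -1/16, -7/16] . (a_s_2, a_s_3, a_s_4, a_s_5) = 1/8
  [-3/16, 5/8, -1/16, -1/8] . (a_s_2, a_s_3, a_s_4, a_s_5) = 1/16
  [-1/8, -1/8, 5/8, -1/8] . (a_s_2, a_s_3, a_s_4, a_s_5) = 3/16
  [-1/8, -1/16, -1/4, 3/4] . (a_s_2, a_s_3, a_s_4, a_s_5) = 1/4

Solving yields:
  a_s_2 = 7103/9808
  a_s_3 = 2615/4904
  a_s_4 = 6843/9808
  a_s_5 = 3585/4904

Starting state is s_5, so the absorption probability is a_s_5 = 3585/4904.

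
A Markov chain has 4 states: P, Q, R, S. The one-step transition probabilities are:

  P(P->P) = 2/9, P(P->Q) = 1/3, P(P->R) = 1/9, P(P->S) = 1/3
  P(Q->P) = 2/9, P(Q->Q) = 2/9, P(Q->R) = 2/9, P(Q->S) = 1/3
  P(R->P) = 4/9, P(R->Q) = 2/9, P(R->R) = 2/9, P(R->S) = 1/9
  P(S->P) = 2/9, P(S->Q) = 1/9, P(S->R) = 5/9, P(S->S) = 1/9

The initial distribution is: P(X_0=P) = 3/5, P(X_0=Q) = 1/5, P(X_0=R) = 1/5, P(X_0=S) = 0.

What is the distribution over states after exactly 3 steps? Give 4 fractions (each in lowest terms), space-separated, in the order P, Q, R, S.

Propagating the distribution step by step (d_{t+1} = d_t * P):
d_0 = (P=3/5, Q=1/5, R=1/5, S=0)
  d_1[P] = 3/5*2/9 + 1/5*2/9 + 1/5*4/9 + 0*2/9 = 4/15
  d_1[Q] = 3/5*1/3 + 1/5*2/9 + 1/5*2/9 + 0*1/9 = 13/45
  d_1[R] = 3/5*1/9 + 1/5*2/9 + 1/5*2/9 + 0*5/9 = 7/45
  d_1[S] = 3/5*1/3 + 1/5*1/3 + 1/5*1/9 + 0*1/9 = 13/45
d_1 = (P=4/15, Q=13/45, R=7/45, S=13/45)
  d_2[P] = 4/15*2/9 + 13/45*2/9 + 7/45*4/9 + 13/45*2/9 = 104/405
  d_2[Q] = 4/15*1/3 + 13/45*2/9 + 7/45*2/9 + 13/45*1/9 = 89/405
  d_2[R] = 4/15*1/9 + 13/45*2/9 + 7/45*2/9 + 13/45*5/9 = 13/45
  d_2[S] = 4/15*1/3 + 13/45*1/3 + 7/45*1/9 + 13/45*1/9 = 19/81
d_2 = (P=104/405, Q=89/405, R=13/45, S=19/81)
  d_3[P] = 104/405*2/9 + 89/405*2/9 + 13/45*4/9 + 19/81*2/9 = 116/405
  d_3[Q] = 104/405*1/3 + 89/405*2/9 + 13/45*2/9 + 19/81*1/9 = 91/405
  d_3[R] = 104/405*1/9 + 89/405*2/9 + 13/45*2/9 + 19/81*5/9 = 991/3645
  d_3[S] = 104/405*1/3 + 89/405*1/3 + 13/45*1/9 + 19/81*1/9 = 791/3645
d_3 = (P=116/405, Q=91/405, R=991/3645, S=791/3645)

Answer: 116/405 91/405 991/3645 791/3645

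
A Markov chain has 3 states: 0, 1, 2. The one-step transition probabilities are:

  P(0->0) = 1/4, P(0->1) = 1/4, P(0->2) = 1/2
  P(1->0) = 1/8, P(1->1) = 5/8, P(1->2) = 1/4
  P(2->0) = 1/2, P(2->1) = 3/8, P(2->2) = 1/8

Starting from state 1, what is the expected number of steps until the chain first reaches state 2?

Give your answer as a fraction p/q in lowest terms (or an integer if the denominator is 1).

Answer: 7/2

Derivation:
Let h_i = expected steps to first reach 2 from state i.
Boundary: h_2 = 0.
First-step equations for the other states:
  h_0 = 1 + 1/4*h_0 + 1/4*h_1 + 1/2*h_2
  h_1 = 1 + 1/8*h_0 + 5/8*h_1 + 1/4*h_2

Substituting h_2 = 0 and rearranging gives the linear system (I - Q) h = 1:
  [3/4, -1/4] . (h_0, h_1) = 1
  [-1/8, 3/8] . (h_0, h_1) = 1

Solving yields:
  h_0 = 5/2
  h_1 = 7/2

Starting state is 1, so the expected hitting time is h_1 = 7/2.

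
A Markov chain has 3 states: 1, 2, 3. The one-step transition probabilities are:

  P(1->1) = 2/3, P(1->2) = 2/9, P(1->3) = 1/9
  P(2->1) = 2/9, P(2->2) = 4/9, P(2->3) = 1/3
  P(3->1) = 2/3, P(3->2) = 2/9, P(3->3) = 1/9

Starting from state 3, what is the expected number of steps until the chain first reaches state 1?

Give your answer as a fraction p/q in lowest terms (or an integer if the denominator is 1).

Answer: 63/34

Derivation:
Let h_i = expected steps to first reach 1 from state i.
Boundary: h_1 = 0.
First-step equations for the other states:
  h_2 = 1 + 2/9*h_1 + 4/9*h_2 + 1/3*h_3
  h_3 = 1 + 2/3*h_1 + 2/9*h_2 + 1/9*h_3

Substituting h_1 = 0 and rearranging gives the linear system (I - Q) h = 1:
  [5/9, -1/3] . (h_2, h_3) = 1
  [-2/9, 8/9] . (h_2, h_3) = 1

Solving yields:
  h_2 = 99/34
  h_3 = 63/34

Starting state is 3, so the expected hitting time is h_3 = 63/34.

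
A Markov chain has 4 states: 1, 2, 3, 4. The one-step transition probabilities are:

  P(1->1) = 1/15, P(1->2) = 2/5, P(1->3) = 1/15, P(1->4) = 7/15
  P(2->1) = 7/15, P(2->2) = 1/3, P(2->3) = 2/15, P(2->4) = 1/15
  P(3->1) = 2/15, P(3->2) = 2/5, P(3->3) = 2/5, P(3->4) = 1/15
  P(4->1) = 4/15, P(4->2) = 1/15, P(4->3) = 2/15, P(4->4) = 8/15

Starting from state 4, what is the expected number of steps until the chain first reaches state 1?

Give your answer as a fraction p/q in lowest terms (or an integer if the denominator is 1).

Let h_i = expected steps to first reach 1 from state i.
Boundary: h_1 = 0.
First-step equations for the other states:
  h_2 = 1 + 7/15*h_1 + 1/3*h_2 + 2/15*h_3 + 1/15*h_4
  h_3 = 1 + 2/15*h_1 + 2/5*h_2 + 2/5*h_3 + 1/15*h_4
  h_4 = 1 + 4/15*h_1 + 1/15*h_2 + 2/15*h_3 + 8/15*h_4

Substituting h_1 = 0 and rearranging gives the linear system (I - Q) h = 1:
  [2/3, -2/15, -1/15] . (h_2, h_3, h_4) = 1
  [-2/5, 3/5, -1/15] . (h_2, h_3, h_4) = 1
  [-1/15, -2/15, 7/15] . (h_2, h_3, h_4) = 1

Solving yields:
  h_2 = 1320/503
  h_3 = 1920/503
  h_4 = 1815/503

Starting state is 4, so the expected hitting time is h_4 = 1815/503.

Answer: 1815/503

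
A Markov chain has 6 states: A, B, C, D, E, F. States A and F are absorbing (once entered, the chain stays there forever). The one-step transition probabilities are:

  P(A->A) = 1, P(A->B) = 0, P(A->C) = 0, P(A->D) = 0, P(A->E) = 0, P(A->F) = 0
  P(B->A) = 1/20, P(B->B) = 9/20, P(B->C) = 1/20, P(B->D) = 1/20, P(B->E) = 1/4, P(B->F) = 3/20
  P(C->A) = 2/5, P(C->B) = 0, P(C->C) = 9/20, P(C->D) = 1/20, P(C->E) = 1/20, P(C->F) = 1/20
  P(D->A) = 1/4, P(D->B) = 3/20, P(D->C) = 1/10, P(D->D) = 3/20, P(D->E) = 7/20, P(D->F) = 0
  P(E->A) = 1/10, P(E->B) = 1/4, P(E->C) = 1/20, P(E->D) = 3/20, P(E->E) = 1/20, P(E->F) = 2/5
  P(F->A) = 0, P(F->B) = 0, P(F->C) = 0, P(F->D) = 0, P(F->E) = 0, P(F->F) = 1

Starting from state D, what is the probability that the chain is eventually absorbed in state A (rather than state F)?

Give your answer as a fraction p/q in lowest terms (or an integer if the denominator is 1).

Let a_i = P(absorbed in A | start in state i).
Boundary conditions: a_A = 1, a_F = 0.
For each transient state i, a_i = sum_j P(i->j) * a_j:
  a_B = 1/20*a_A + 9/20*a_B + 1/20*a_C + 1/20*a_D + 1/4*a_E + 3/20*a_F
  a_C = 2/5*a_A + 0*a_B + 9/20*a_C + 1/20*a_D + 1/20*a_E + 1/20*a_F
  a_D = 1/4*a_A + 3/20*a_B + 1/10*a_C + 3/20*a_D + 7/20*a_E + 0*a_F
  a_E = 1/10*a_A + 1/4*a_B + 1/20*a_C + 3/20*a_D + 1/20*a_E + 2/5*a_F

Substituting a_A = 1 and a_F = 0, rearrange to (I - Q) a = r where r[i] = P(i -> A):
  [11/20, -1/20, -1/20, -1/4] . (a_B, a_C, a_D, a_E) = 1/20
  [0, 11/20, -1/20, -1/20] . (a_B, a_C, a_D, a_E) = 2/5
  [-3/20, -1/10, 17/20, -7/20] . (a_B, a_C, a_D, a_E) = 1/4
  [-1/4, -1/20, -3/20, 19/20] . (a_B, a_C, a_D, a_E) = 1/10

Solving yields:
  a_B = 5503/14727
  a_C = 3988/4909
  a_D = 17549/29454
  a_E = 10027/29454

Starting state is D, so the absorption probability is a_D = 17549/29454.

Answer: 17549/29454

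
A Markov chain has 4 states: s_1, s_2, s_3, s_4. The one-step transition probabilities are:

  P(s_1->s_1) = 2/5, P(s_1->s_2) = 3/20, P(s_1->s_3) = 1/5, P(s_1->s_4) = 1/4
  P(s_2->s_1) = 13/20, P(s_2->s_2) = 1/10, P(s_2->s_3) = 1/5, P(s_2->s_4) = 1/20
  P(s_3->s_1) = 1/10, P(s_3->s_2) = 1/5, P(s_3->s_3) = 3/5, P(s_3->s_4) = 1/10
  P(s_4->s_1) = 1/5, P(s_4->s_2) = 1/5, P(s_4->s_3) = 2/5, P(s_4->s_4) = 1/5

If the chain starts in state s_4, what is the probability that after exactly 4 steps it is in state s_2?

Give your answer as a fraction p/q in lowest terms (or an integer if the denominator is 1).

Answer: 6737/40000

Derivation:
Computing P^4 by repeated multiplication:
P^1 =
  s_1: [2/5, 3/20, 1/5, 1/4]
  s_2: [13/20, 1/10, 1/5, 1/20]
  s_3: [1/10, 1/5, 3/5, 1/10]
  s_4: [1/5, 1/5, 2/5, 1/5]
P^2 =
  s_1: [131/400, 33/200, 33/100, 71/400]
  s_2: [71/200, 63/400, 29/100, 79/400]
  s_3: [1/4, 7/40, 23/50, 23/200]
  s_4: [29/100, 17/100, 2/5, 7/50]
P^3 =
  s_1: [1227/4000, 1337/8000, 147/400, 1269/8000]
  s_2: [2503/8000, 333/2000, 711/2000, 1321/8000]
  s_3: [1131/4000, 17/100, 407/1000, 561/4000]
  s_4: [589/2000, 337/2000, 97/250, 149/1000]
P^4 =
  s_1: [47969/160000, 3359/20000, 15149/40000, 24563/160000]
  s_2: [6039/20000, 26833/160000, 15009/40000, 24819/160000]
  s_3: [5847/20000, 13509/80000, 7817/20000, 2367/16000]
  s_4: [11837/40000, 6737/40000, 77/200, 3013/20000]

(P^4)[s_4 -> s_2] = 6737/40000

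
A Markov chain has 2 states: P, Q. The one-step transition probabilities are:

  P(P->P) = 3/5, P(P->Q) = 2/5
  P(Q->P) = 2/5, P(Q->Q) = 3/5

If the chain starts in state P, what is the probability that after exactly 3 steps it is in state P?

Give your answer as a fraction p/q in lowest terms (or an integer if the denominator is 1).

Answer: 63/125

Derivation:
Computing P^3 by repeated multiplication:
P^1 =
  P: [3/5, 2/5]
  Q: [2/5, 3/5]
P^2 =
  P: [13/25, 12/25]
  Q: [12/25, 13/25]
P^3 =
  P: [63/125, 62/125]
  Q: [62/125, 63/125]

(P^3)[P -> P] = 63/125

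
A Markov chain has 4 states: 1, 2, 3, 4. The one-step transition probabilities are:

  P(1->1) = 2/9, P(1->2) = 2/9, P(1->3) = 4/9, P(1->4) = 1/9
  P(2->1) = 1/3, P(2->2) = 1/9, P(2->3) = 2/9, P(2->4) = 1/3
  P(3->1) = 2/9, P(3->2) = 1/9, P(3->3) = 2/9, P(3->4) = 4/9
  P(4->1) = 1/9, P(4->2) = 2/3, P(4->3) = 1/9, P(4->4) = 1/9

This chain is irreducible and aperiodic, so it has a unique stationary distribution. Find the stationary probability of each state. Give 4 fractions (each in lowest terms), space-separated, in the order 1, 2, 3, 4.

Answer: 223/992 275/992 121/496 63/248

Derivation:
The stationary distribution satisfies pi = pi * P, i.e.:
  pi_1 = 2/9*pi_1 + 1/3*pi_2 + 2/9*pi_3 + 1/9*pi_4
  pi_2 = 2/9*pi_1 + 1/9*pi_2 + 1/9*pi_3 + 2/3*pi_4
  pi_3 = 4/9*pi_1 + 2/9*pi_2 + 2/9*pi_3 + 1/9*pi_4
  pi_4 = 1/9*pi_1 + 1/3*pi_2 + 4/9*pi_3 + 1/9*pi_4
with normalization: pi_1 + pi_2 + pi_3 + pi_4 = 1.

Using the first 3 balance equations plus normalization, the linear system A*pi = b is:
  [-7/9, 1/3, 2/9, 1/9] . pi = 0
  [2/9, -8/9, 1/9, 2/3] . pi = 0
  [4/9, 2/9, -7/9, 1/9] . pi = 0
  [1, 1, 1, 1] . pi = 1

Solving yields:
  pi_1 = 223/992
  pi_2 = 275/992
  pi_3 = 121/496
  pi_4 = 63/248

Verification (pi * P):
  223/992*2/9 + 275/992*1/3 + 121/496*2/9 + 63/248*1/9 = 223/992 = pi_1  (ok)
  223/992*2/9 + 275/992*1/9 + 121/496*1/9 + 63/248*2/3 = 275/992 = pi_2  (ok)
  223/992*4/9 + 275/992*2/9 + 121/496*2/9 + 63/248*1/9 = 121/496 = pi_3  (ok)
  223/992*1/9 + 275/992*1/3 + 121/496*4/9 + 63/248*1/9 = 63/248 = pi_4  (ok)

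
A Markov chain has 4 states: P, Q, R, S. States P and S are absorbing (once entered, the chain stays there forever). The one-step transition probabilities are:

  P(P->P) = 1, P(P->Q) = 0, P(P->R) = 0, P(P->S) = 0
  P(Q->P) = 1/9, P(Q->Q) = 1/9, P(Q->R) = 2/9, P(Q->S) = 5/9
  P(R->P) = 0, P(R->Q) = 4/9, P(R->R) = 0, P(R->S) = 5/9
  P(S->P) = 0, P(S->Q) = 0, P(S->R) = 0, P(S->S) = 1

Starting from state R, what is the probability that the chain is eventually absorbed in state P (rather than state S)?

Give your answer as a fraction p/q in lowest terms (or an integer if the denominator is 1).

Answer: 1/16

Derivation:
Let a_i = P(absorbed in P | start in state i).
Boundary conditions: a_P = 1, a_S = 0.
For each transient state i, a_i = sum_j P(i->j) * a_j:
  a_Q = 1/9*a_P + 1/9*a_Q + 2/9*a_R + 5/9*a_S
  a_R = 0*a_P + 4/9*a_Q + 0*a_R + 5/9*a_S

Substituting a_P = 1 and a_S = 0, rearrange to (I - Q) a = r where r[i] = P(i -> P):
  [8/9, -2/9] . (a_Q, a_R) = 1/9
  [-4/9, 1] . (a_Q, a_R) = 0

Solving yields:
  a_Q = 9/64
  a_R = 1/16

Starting state is R, so the absorption probability is a_R = 1/16.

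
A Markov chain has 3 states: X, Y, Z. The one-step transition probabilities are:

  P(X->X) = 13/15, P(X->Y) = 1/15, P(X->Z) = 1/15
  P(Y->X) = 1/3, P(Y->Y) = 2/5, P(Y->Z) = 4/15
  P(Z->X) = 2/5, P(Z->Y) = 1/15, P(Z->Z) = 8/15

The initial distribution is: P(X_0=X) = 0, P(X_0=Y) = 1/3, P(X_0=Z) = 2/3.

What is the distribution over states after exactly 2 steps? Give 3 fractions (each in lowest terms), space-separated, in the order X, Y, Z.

Answer: 127/225 17/135 209/675

Derivation:
Propagating the distribution step by step (d_{t+1} = d_t * P):
d_0 = (X=0, Y=1/3, Z=2/3)
  d_1[X] = 0*13/15 + 1/3*1/3 + 2/3*2/5 = 17/45
  d_1[Y] = 0*1/15 + 1/3*2/5 + 2/3*1/15 = 8/45
  d_1[Z] = 0*1/15 + 1/3*4/15 + 2/3*8/15 = 4/9
d_1 = (X=17/45, Y=8/45, Z=4/9)
  d_2[X] = 17/45*13/15 + 8/45*1/3 + 4/9*2/5 = 127/225
  d_2[Y] = 17/45*1/15 + 8/45*2/5 + 4/9*1/15 = 17/135
  d_2[Z] = 17/45*1/15 + 8/45*4/15 + 4/9*8/15 = 209/675
d_2 = (X=127/225, Y=17/135, Z=209/675)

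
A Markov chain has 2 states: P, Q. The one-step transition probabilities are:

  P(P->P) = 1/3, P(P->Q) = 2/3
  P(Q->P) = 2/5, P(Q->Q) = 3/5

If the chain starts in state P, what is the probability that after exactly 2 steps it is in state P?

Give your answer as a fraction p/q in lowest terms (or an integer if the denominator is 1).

Computing P^2 by repeated multiplication:
P^1 =
  P: [1/3, 2/3]
  Q: [2/5, 3/5]
P^2 =
  P: [17/45, 28/45]
  Q: [28/75, 47/75]

(P^2)[P -> P] = 17/45

Answer: 17/45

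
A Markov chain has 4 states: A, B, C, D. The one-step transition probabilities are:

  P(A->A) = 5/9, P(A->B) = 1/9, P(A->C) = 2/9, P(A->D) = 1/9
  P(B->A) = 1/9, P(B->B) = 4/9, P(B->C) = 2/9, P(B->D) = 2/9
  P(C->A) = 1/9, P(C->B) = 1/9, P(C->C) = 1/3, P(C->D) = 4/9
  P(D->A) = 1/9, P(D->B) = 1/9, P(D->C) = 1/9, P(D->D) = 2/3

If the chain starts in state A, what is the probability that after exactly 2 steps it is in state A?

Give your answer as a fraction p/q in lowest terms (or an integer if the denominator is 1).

Answer: 29/81

Derivation:
Computing P^2 by repeated multiplication:
P^1 =
  A: [5/9, 1/9, 2/9, 1/9]
  B: [1/9, 4/9, 2/9, 2/9]
  C: [1/9, 1/9, 1/3, 4/9]
  D: [1/9, 1/9, 1/9, 2/3]
P^2 =
  A: [29/81, 4/27, 19/81, 7/27]
  B: [13/81, 7/27, 2/9, 29/81]
  C: [13/81, 4/27, 17/81, 13/27]
  D: [13/81, 4/27, 13/81, 43/81]

(P^2)[A -> A] = 29/81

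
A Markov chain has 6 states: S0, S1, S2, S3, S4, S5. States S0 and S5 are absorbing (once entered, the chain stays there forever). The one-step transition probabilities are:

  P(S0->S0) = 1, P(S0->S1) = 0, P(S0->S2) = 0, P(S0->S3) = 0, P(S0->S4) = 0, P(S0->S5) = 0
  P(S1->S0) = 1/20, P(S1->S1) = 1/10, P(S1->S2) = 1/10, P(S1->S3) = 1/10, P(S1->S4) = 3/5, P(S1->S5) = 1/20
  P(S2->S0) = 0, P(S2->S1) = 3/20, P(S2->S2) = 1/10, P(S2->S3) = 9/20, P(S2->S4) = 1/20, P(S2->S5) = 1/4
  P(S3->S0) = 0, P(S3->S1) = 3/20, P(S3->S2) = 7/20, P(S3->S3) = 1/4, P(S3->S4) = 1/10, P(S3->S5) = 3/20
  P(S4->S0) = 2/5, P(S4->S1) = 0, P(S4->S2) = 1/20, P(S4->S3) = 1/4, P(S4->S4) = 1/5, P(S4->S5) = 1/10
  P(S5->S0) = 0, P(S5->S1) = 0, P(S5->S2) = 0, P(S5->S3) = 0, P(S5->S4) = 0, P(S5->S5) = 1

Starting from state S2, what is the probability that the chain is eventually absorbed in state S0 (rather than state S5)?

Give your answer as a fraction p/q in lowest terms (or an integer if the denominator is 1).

Answer: 4283/15036

Derivation:
Let a_i = P(absorbed in S0 | start in state i).
Boundary conditions: a_S0 = 1, a_S5 = 0.
For each transient state i, a_i = sum_j P(i->j) * a_j:
  a_S1 = 1/20*a_S0 + 1/10*a_S1 + 1/10*a_S2 + 1/10*a_S3 + 3/5*a_S4 + 1/20*a_S5
  a_S2 = 0*a_S0 + 3/20*a_S1 + 1/10*a_S2 + 9/20*a_S3 + 1/20*a_S4 + 1/4*a_S5
  a_S3 = 0*a_S0 + 3/20*a_S1 + 7/20*a_S2 + 1/4*a_S3 + 1/10*a_S4 + 3/20*a_S5
  a_S4 = 2/5*a_S0 + 0*a_S1 + 1/20*a_S2 + 1/4*a_S3 + 1/5*a_S4 + 1/10*a_S5

Substituting a_S0 = 1 and a_S5 = 0, rearrange to (I - Q) a = r where r[i] = P(i -> S0):
  [9/10, -1/10, -1/10, -3/5] . (a_S1, a_S2, a_S3, a_S4) = 1/20
  [-3/20, 9/10, -9/20, -1/20] . (a_S1, a_S2, a_S3, a_S4) = 0
  [-3/20, -7/20, 3/4, -1/10] . (a_S1, a_S2, a_S3, a_S4) = 0
  [0, -1/20, -1/4, 4/5] . (a_S1, a_S2, a_S3, a_S4) = 2/5

Solving yields:
  a_S1 = 6038/11277
  a_S2 = 4283/15036
  a_S3 = 4849/15036
  a_S4 = 9301/15036

Starting state is S2, so the absorption probability is a_S2 = 4283/15036.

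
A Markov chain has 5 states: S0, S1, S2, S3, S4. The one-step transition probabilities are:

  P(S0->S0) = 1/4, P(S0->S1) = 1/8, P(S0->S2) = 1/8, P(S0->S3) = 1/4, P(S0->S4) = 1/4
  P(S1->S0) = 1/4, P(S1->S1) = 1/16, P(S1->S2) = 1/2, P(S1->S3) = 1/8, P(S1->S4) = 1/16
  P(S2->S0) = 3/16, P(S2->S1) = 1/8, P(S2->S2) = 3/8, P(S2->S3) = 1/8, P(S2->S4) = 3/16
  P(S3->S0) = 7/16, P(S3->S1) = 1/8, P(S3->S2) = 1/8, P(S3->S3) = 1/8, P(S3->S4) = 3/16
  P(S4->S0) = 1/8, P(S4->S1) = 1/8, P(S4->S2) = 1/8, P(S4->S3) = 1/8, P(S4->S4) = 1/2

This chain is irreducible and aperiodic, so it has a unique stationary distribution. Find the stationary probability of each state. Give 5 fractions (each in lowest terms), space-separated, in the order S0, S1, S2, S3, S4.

Answer: 1259/5457 2/17 23/102 1679/10914 1486/5457

Derivation:
The stationary distribution satisfies pi = pi * P, i.e.:
  pi_S0 = 1/4*pi_S0 + 1/4*pi_S1 + 3/16*pi_S2 + 7/16*pi_S3 + 1/8*pi_S4
  pi_S1 = 1/8*pi_S0 + 1/16*pi_S1 + 1/8*pi_S2 + 1/8*pi_S3 + 1/8*pi_S4
  pi_S2 = 1/8*pi_S0 + 1/2*pi_S1 + 3/8*pi_S2 + 1/8*pi_S3 + 1/8*pi_S4
  pi_S3 = 1/4*pi_S0 + 1/8*pi_S1 + 1/8*pi_S2 + 1/8*pi_S3 + 1/8*pi_S4
  pi_S4 = 1/4*pi_S0 + 1/16*pi_S1 + 3/16*pi_S2 + 3/16*pi_S3 + 1/2*pi_S4
with normalization: pi_S0 + pi_S1 + pi_S2 + pi_S3 + pi_S4 = 1.

Using the first 4 balance equations plus normalization, the linear system A*pi = b is:
  [-3/4, 1/4, 3/16, 7/16, 1/8] . pi = 0
  [1/8, -15/16, 1/8, 1/8, 1/8] . pi = 0
  [1/8, 1/2, -5/8, 1/8, 1/8] . pi = 0
  [1/4, 1/8, 1/8, -7/8, 1/8] . pi = 0
  [1, 1, 1, 1, 1] . pi = 1

Solving yields:
  pi_S0 = 1259/5457
  pi_S1 = 2/17
  pi_S2 = 23/102
  pi_S3 = 1679/10914
  pi_S4 = 1486/5457

Verification (pi * P):
  1259/5457*1/4 + 2/17*1/4 + 23/102*3/16 + 1679/10914*7/16 + 1486/5457*1/8 = 1259/5457 = pi_S0  (ok)
  1259/5457*1/8 + 2/17*1/16 + 23/102*1/8 + 1679/10914*1/8 + 1486/5457*1/8 = 2/17 = pi_S1  (ok)
  1259/5457*1/8 + 2/17*1/2 + 23/102*3/8 + 1679/10914*1/8 + 1486/5457*1/8 = 23/102 = pi_S2  (ok)
  1259/5457*1/4 + 2/17*1/8 + 23/102*1/8 + 1679/10914*1/8 + 1486/5457*1/8 = 1679/10914 = pi_S3  (ok)
  1259/5457*1/4 + 2/17*1/16 + 23/102*3/16 + 1679/10914*3/16 + 1486/5457*1/2 = 1486/5457 = pi_S4  (ok)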